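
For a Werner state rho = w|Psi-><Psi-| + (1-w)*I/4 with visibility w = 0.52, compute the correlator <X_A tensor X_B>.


|Psi-> = (|01> - |10>)/sqrt(2)
For the pure Bell state, <X_A X_B> = -1 (Bell-state Pauli correlator).
The maximally-mixed part I/4 has tr(I/4 * P tensor P) = 0 for any traceless Pauli P.
So <X_A X_B>_rho = w * (-1) + (1 - w) * 0
= 0.52 * (-1)
= -0.5200

-0.5200


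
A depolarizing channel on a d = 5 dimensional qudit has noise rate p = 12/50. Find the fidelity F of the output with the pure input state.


F = (1-p) + p/d
= (1 - 0.2400) + 0.2400/5
= 0.7600 + 0.0480
= 0.8080

0.8080


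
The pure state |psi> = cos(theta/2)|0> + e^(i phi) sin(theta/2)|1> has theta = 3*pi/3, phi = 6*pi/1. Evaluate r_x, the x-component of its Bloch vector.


theta = 3.1416, phi = 18.8496
r_x = sin(theta)*cos(phi) = 0.0000 * 1.0000
r_x = 0.0000

0.0000


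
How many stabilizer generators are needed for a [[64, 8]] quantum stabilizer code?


For an [[n,k]] stabilizer code:
Number of stabilizer generators = n - k
= 64 - 8
= 56

56


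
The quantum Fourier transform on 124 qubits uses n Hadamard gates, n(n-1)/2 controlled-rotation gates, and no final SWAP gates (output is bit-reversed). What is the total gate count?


Hadamard gates: 124
Controlled rotations: n*(n-1)/2 = 124*123/2 = 7626
SWAP gates: 0 (omitted)
Total = 124 + 7626
= 7750

7750


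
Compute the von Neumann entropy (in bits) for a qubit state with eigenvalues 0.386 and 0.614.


S = -p*log2(p) - (1-p)*log2(1-p)
p = 0.3860, 1-p = 0.6140
= -0.3860 * log2(0.3860) - 0.6140 * log2(0.6140)
= -(-0.5301) - (-0.4321)
= 0.9622

0.9622


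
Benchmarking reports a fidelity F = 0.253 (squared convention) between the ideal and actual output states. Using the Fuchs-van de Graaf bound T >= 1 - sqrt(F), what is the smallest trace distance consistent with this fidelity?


Fuchs-van de Graaf (squared-fidelity convention): 1 - sqrt(F) <= T <= sqrt(1 - F).
Lower bound: T >= 1 - sqrt(F)
sqrt(F) = sqrt(0.253) = 0.5030
T >= 1 - 0.5030
T >= 0.4970

0.4970


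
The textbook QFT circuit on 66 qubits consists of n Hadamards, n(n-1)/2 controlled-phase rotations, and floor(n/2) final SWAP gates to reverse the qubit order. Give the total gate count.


Hadamard gates: 66
Controlled rotations: n*(n-1)/2 = 66*65/2 = 2145
SWAP gates: floor(n/2) = floor(66/2) = 33
Total = 66 + 2145 + 33
= 2244

2244


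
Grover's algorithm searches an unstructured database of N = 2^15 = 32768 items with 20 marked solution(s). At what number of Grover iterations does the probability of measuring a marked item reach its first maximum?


After j Grover iterations the success probability is P(j) = sin^2((2j+1)*theta), where sin(theta) = sqrt(k/N).
N = 2^15 = 32768, k = 20
sin(theta) = sqrt(k/N) = 0.02470529422
theta = arcsin(sqrt(k/N)) = 0.02470780806 rad
P(j) reaches its first maximum when (2j+1)*theta is as close as possible to pi/2, i.e. j = round(pi/(4*theta) - 1/2).
pi/(4*theta) - 1/2 = 31.2874
(For comparison, the common estimate pi/4 * sqrt(N/k) = 31.7907; the exact maximiser is used here.)
Optimal iterations = 31

31


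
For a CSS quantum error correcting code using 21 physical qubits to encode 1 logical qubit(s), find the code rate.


Code rate R = k/n
= 1/21
= 0.0476

0.0476


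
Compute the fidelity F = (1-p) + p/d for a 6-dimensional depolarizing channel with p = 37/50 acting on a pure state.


F = (1-p) + p/d
= (1 - 0.7400) + 0.7400/6
= 0.2600 + 0.1233
= 0.3833

0.3833


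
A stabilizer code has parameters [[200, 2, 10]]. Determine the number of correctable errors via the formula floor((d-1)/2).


Code parameters: [[200, 2, 10]], distance d = 10.
Number of correctable errors = floor((d-1)/2)
= floor((10 - 1)/2)
= floor(9/2)
= 4

4


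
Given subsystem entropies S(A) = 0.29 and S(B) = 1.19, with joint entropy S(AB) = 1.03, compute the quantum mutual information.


I(A:B) = S(A) + S(B) - S(AB)
= 0.29 + 1.19 - 1.03
= 0.4500

0.4500


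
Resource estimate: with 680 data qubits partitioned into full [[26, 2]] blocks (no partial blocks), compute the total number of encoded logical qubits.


Each code block uses 26 physical qubits for 2 logical qubit(s).
Number of complete blocks = floor(680 / 26) = 26
Logical qubits = 26 * 2
= 52

52


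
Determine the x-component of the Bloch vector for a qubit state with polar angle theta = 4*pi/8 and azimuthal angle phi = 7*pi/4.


theta = 1.5708, phi = 5.4978
r_x = sin(theta)*cos(phi) = 1.0000 * 0.7071
r_x = 0.7071

0.7071


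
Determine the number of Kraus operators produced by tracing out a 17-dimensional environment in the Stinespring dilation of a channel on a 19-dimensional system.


Tracing out the environment in an orthonormal basis {|i>_E} gives Kraus operators K_i = <i|_E U |0>_E.
Number of Kraus operators = dim(H_env) = d_env
= 17

17


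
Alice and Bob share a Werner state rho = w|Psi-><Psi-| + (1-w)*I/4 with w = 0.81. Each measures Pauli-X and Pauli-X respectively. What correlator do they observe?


|Psi-> = (|01> - |10>)/sqrt(2)
For the pure Bell state, <X_A X_B> = -1 (Bell-state Pauli correlator).
The maximally-mixed part I/4 has tr(I/4 * P tensor P) = 0 for any traceless Pauli P.
So <X_A X_B>_rho = w * (-1) + (1 - w) * 0
= 0.81 * (-1)
= -0.8100

-0.8100


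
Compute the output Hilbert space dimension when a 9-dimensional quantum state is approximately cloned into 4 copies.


Output space = H^(tensor 4) where dim(H) = 9
dim = 9^4
= 81 (after 2 factors)
= 729 (after 3 factors)
= 6561 (after 4 factors)
= 6561

6561


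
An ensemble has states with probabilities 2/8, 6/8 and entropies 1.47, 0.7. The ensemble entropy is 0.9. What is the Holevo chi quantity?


chi = S(rho) - sum_i p_i * S(rho_i)
Weighted entropy = 2/8 * 1.47 + 6/8 * 0.7
= 0.8925
chi = 0.9 - 0.8925
= 0.0075

0.0075


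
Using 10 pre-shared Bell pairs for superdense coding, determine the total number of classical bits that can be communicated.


Superdense coding allows 2 classical bits per shared entangled pair.
10 pair(s) -> 2 * 10 = 20 classical bits

20


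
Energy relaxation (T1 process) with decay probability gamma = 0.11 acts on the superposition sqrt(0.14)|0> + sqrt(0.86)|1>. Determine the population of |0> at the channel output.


For amplitude damping with parameter gamma on state sqrt(a)|0> + sqrt(b)|1>:
alpha^2 = 0.14, beta^2 = 0.86
P(|0>) = alpha^2 + gamma * beta^2
= 0.14 + 0.11 * 0.86
= 0.14 + 0.0946
= 0.2346

0.2346


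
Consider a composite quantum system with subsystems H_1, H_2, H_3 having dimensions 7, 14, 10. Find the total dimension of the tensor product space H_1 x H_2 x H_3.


dim(H_1 x H_2 x H_3) = 7 * 14 * 10
= 98 * 10
= 980

980


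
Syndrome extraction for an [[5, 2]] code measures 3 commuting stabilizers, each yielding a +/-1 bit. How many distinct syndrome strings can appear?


Each stabilizer generator gives a binary (+1 or -1) measurement outcome.
With 3 independent generators:
Total syndromes = 2^3
= 8

8


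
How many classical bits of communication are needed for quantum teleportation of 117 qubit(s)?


Quantum teleportation requires 2 classical bits per qubit teleported.
117 qubit(s) -> 2 * 117 = 234 classical bits

234


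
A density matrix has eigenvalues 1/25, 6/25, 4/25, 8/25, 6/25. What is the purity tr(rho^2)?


tr(rho^2) = sum of eigenvalues squared
= (1/25)^2 + (6/25)^2 + (4/25)^2 + (8/25)^2 + (6/25)^2
= (1 + 36 + 16 + 64 + 36) / 625
= 153/625
= 0.2448

0.2448


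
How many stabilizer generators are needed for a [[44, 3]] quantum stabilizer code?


For an [[n,k]] stabilizer code:
Number of stabilizer generators = n - k
= 44 - 3
= 41

41


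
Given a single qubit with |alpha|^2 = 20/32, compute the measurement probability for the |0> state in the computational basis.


|alpha|^2 = 20/32 = 0.6250
|beta|^2 = 1 - 20/32 = 12/32 = 0.3750
P(|0>) = |alpha|^2 = 0.6250

0.6250


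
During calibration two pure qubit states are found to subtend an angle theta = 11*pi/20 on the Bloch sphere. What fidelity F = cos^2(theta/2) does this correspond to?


For states separated by angle theta on Bloch sphere:
F = cos^2(theta/2)
theta = 11*pi/20 = 1.7279
theta/2 = 0.8639
cos(theta/2) = 0.6494
F = 0.4218

0.4218


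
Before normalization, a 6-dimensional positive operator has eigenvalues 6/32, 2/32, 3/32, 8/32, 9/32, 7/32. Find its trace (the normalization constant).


tr(M) = sum of eigenvalues
= 6/32 + 2/32 + 3/32 + 8/32 + 9/32 + 7/32
= 35/32
= 1.0938

1.0938


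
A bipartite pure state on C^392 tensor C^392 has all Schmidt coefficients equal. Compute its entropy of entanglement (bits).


For a maximally entangled state in d x d:
S = log2(d) = log2(392)
= 8.6147

8.6147


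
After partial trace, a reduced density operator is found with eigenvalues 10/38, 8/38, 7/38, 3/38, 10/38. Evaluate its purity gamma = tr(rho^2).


tr(rho^2) = sum of eigenvalues squared
= (10/38)^2 + (8/38)^2 + (7/38)^2 + (3/38)^2 + (10/38)^2
= (100 + 64 + 49 + 9 + 100) / 1444
= 322/1444
= 0.2230

0.2230


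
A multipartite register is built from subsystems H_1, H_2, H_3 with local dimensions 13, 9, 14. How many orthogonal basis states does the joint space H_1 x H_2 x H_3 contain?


dim(H_1 x H_2 x H_3) = 13 * 9 * 14
= 117 * 14
= 1638

1638


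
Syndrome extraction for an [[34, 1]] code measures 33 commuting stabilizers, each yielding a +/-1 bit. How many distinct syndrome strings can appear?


Each stabilizer generator gives a binary (+1 or -1) measurement outcome.
With 33 independent generators:
Total syndromes = 2^33
= 8589934592

8589934592


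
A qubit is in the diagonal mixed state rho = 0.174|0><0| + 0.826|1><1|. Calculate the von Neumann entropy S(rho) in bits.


S = -p*log2(p) - (1-p)*log2(1-p)
p = 0.1740, 1-p = 0.8260
= -0.1740 * log2(0.1740) - 0.8260 * log2(0.8260)
= -(-0.4390) - (-0.2278)
= 0.6668

0.6668


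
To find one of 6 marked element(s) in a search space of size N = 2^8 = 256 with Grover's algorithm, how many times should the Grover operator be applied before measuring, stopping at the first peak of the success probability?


After j Grover iterations the success probability is P(j) = sin^2((2j+1)*theta), where sin(theta) = sqrt(k/N).
N = 2^8 = 256, k = 6
sin(theta) = sqrt(k/N) = 0.1530931089
theta = arcsin(sqrt(k/N)) = 0.1536975255 rad
P(j) reaches its first maximum when (2j+1)*theta is as close as possible to pi/2, i.e. j = round(pi/(4*theta) - 1/2).
pi/(4*theta) - 1/2 = 4.6100
(For comparison, the common estimate pi/4 * sqrt(N/k) = 5.1302; the exact maximiser is used here.)
Optimal iterations = 5

5


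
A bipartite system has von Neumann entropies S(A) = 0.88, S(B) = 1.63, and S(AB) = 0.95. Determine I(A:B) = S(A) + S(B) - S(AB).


I(A:B) = S(A) + S(B) - S(AB)
= 0.88 + 1.63 - 0.95
= 1.5600

1.5600


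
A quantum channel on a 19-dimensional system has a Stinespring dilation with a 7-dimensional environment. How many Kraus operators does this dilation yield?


Tracing out the environment in an orthonormal basis {|i>_E} gives Kraus operators K_i = <i|_E U |0>_E.
Number of Kraus operators = dim(H_env) = d_env
= 7

7


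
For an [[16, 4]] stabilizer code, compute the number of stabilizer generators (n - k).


For an [[n,k]] stabilizer code:
Number of stabilizer generators = n - k
= 16 - 4
= 12

12


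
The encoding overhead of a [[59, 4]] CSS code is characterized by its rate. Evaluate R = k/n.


Code rate R = k/n
= 4/59
= 0.0678

0.0678


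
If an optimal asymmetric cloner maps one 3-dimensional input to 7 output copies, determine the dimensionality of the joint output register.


Output space = H^(tensor 7) where dim(H) = 3
dim = 3^7
= 9 (after 2 factors)
= 27 (after 3 factors)
= 81 (after 4 factors)
= 243 (after 5 factors)
= 729 (after 6 factors)
= 2187 (after 7 factors)
= 2187

2187


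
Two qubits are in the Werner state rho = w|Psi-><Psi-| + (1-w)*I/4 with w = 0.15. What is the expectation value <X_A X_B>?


|Psi-> = (|01> - |10>)/sqrt(2)
For the pure Bell state, <X_A X_B> = -1 (Bell-state Pauli correlator).
The maximally-mixed part I/4 has tr(I/4 * P tensor P) = 0 for any traceless Pauli P.
So <X_A X_B>_rho = w * (-1) + (1 - w) * 0
= 0.15 * (-1)
= -0.1500

-0.1500


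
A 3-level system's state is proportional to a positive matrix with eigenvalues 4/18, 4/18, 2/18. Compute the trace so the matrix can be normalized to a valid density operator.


tr(M) = sum of eigenvalues
= 4/18 + 4/18 + 2/18
= 10/18
= 0.5556

0.5556


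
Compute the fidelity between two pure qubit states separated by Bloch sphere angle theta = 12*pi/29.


For states separated by angle theta on Bloch sphere:
F = cos^2(theta/2)
theta = 12*pi/29 = 1.3000
theta/2 = 0.6500
cos(theta/2) = 0.7961
F = 0.6338

0.6338


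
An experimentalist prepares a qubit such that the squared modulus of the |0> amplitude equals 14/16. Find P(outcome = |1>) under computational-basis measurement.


|alpha|^2 = 14/16 = 0.8750
|beta|^2 = 1 - 14/16 = 2/16 = 0.1250
P(|1>) = |beta|^2 = 0.1250

0.1250


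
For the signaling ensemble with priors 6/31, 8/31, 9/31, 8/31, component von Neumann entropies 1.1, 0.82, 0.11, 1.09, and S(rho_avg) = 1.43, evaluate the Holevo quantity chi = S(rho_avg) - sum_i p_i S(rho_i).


chi = S(rho) - sum_i p_i * S(rho_i)
Weighted entropy = 6/31 * 1.1 + 8/31 * 0.82 + 9/31 * 0.11 + 8/31 * 1.09
= 0.7377
chi = 1.43 - 0.7377
= 0.6923

0.6923


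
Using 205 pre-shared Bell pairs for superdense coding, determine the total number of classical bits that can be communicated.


Superdense coding allows 2 classical bits per shared entangled pair.
205 pair(s) -> 2 * 205 = 410 classical bits

410


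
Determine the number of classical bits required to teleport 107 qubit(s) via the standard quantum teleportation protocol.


Quantum teleportation requires 2 classical bits per qubit teleported.
107 qubit(s) -> 2 * 107 = 214 classical bits

214


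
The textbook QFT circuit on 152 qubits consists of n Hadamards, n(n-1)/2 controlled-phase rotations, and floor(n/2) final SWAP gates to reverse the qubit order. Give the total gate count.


Hadamard gates: 152
Controlled rotations: n*(n-1)/2 = 152*151/2 = 11476
SWAP gates: floor(n/2) = floor(152/2) = 76
Total = 152 + 11476 + 76
= 11704

11704


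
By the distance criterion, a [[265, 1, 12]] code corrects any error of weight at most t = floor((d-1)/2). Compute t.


Code parameters: [[265, 1, 12]], distance d = 12.
Number of correctable errors = floor((d-1)/2)
= floor((12 - 1)/2)
= floor(11/2)
= 5

5


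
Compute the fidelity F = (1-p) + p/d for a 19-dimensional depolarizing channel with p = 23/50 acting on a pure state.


F = (1-p) + p/d
= (1 - 0.4600) + 0.4600/19
= 0.5400 + 0.0242
= 0.5642

0.5642


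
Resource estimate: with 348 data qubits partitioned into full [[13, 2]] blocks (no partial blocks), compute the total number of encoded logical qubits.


Each code block uses 13 physical qubits for 2 logical qubit(s).
Number of complete blocks = floor(348 / 13) = 26
Logical qubits = 26 * 2
= 52

52


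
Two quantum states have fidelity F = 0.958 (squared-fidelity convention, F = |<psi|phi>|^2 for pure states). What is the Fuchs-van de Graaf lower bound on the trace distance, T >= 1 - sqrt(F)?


Fuchs-van de Graaf (squared-fidelity convention): 1 - sqrt(F) <= T <= sqrt(1 - F).
Lower bound: T >= 1 - sqrt(F)
sqrt(F) = sqrt(0.958) = 0.9788
T >= 1 - 0.9788
T >= 0.0212

0.0212


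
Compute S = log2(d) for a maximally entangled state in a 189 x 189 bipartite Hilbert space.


For a maximally entangled state in d x d:
S = log2(d) = log2(189)
= 7.5622

7.5622


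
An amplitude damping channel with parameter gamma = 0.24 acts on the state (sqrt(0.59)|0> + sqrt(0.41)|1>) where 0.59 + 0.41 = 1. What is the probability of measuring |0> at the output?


For amplitude damping with parameter gamma on state sqrt(a)|0> + sqrt(b)|1>:
alpha^2 = 0.59, beta^2 = 0.41
P(|0>) = alpha^2 + gamma * beta^2
= 0.59 + 0.24 * 0.41
= 0.59 + 0.0984
= 0.6884

0.6884


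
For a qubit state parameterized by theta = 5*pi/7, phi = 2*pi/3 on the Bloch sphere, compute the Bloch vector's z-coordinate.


theta = 2.2440, phi = 2.0944
r_z = cos(theta) = -0.6235

-0.6235


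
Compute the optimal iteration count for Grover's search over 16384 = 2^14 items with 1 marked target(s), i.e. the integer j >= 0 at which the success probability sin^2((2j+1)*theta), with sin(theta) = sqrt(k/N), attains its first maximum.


After j Grover iterations the success probability is P(j) = sin^2((2j+1)*theta), where sin(theta) = sqrt(k/N).
N = 2^14 = 16384, k = 1
sin(theta) = sqrt(k/N) = 0.0078125
theta = arcsin(sqrt(k/N)) = 0.007812579475 rad
P(j) reaches its first maximum when (2j+1)*theta is as close as possible to pi/2, i.e. j = round(pi/(4*theta) - 1/2).
pi/(4*theta) - 1/2 = 100.0299
(For comparison, the common estimate pi/4 * sqrt(N/k) = 100.5310; the exact maximiser is used here.)
Optimal iterations = 100

100


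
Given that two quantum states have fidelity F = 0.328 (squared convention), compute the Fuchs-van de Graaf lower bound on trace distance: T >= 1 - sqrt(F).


Fuchs-van de Graaf (squared-fidelity convention): 1 - sqrt(F) <= T <= sqrt(1 - F).
Lower bound: T >= 1 - sqrt(F)
sqrt(F) = sqrt(0.328) = 0.5727
T >= 1 - 0.5727
T >= 0.4273

0.4273


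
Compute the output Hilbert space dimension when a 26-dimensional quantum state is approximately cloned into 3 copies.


Output space = H^(tensor 3) where dim(H) = 26
dim = 26^3
= 676 (after 2 factors)
= 17576 (after 3 factors)
= 17576

17576


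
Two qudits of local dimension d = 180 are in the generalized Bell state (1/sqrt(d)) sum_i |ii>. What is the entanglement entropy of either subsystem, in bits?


For a maximally entangled state in d x d:
S = log2(d) = log2(180)
= 7.4919

7.4919


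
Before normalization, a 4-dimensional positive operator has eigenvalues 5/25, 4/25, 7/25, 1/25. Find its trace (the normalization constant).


tr(M) = sum of eigenvalues
= 5/25 + 4/25 + 7/25 + 1/25
= 17/25
= 0.6800

0.6800


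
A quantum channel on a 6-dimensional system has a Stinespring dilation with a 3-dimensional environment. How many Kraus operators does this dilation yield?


Tracing out the environment in an orthonormal basis {|i>_E} gives Kraus operators K_i = <i|_E U |0>_E.
Number of Kraus operators = dim(H_env) = d_env
= 3

3


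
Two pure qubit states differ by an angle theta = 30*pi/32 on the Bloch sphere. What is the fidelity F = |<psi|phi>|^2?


For states separated by angle theta on Bloch sphere:
F = cos^2(theta/2)
theta = 30*pi/32 = 2.9452
theta/2 = 1.4726
cos(theta/2) = 0.0980
F = 0.0096

0.0096


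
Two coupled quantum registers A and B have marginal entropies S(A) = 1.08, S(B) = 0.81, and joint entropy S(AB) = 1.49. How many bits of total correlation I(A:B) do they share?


I(A:B) = S(A) + S(B) - S(AB)
= 1.08 + 0.81 - 1.49
= 0.4000

0.4000


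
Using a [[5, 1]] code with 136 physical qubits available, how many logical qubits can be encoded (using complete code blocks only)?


Each code block uses 5 physical qubits for 1 logical qubit(s).
Number of complete blocks = floor(136 / 5) = 27
Logical qubits = 27 * 1
= 27

27


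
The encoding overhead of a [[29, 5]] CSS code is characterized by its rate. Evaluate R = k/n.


Code rate R = k/n
= 5/29
= 0.1724

0.1724


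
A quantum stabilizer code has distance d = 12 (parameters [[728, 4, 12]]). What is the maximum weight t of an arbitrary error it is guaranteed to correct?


Code parameters: [[728, 4, 12]], distance d = 12.
Number of correctable errors = floor((d-1)/2)
= floor((12 - 1)/2)
= floor(11/2)
= 5

5


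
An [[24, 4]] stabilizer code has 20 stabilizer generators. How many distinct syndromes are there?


Each stabilizer generator gives a binary (+1 or -1) measurement outcome.
With 20 independent generators:
Total syndromes = 2^20
= 1048576

1048576


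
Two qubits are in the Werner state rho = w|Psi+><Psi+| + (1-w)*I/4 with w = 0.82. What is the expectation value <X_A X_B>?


|Psi+> = (|01> + |10>)/sqrt(2)
For the pure Bell state, <X_A X_B> = +1 (Bell-state Pauli correlator).
The maximally-mixed part I/4 has tr(I/4 * P tensor P) = 0 for any traceless Pauli P.
So <X_A X_B>_rho = w * (+1) + (1 - w) * 0
= 0.82 * (+1)
= 0.8200

0.8200


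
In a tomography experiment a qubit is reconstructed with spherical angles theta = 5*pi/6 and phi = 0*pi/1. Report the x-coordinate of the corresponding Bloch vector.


theta = 2.6180, phi = 0.0000
r_x = sin(theta)*cos(phi) = 0.5000 * 1.0000
r_x = 0.5000

0.5000


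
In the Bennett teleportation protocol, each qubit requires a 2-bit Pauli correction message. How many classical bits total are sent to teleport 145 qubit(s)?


Quantum teleportation requires 2 classical bits per qubit teleported.
145 qubit(s) -> 2 * 145 = 290 classical bits

290


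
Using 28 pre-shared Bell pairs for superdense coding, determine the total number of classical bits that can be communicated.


Superdense coding allows 2 classical bits per shared entangled pair.
28 pair(s) -> 2 * 28 = 56 classical bits

56


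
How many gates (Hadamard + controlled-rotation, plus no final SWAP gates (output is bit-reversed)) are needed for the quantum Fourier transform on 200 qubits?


Hadamard gates: 200
Controlled rotations: n*(n-1)/2 = 200*199/2 = 19900
SWAP gates: 0 (omitted)
Total = 200 + 19900
= 20100

20100


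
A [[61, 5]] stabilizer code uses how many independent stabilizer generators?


For an [[n,k]] stabilizer code:
Number of stabilizer generators = n - k
= 61 - 5
= 56

56


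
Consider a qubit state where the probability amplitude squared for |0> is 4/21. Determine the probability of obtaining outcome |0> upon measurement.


|alpha|^2 = 4/21 = 0.1905
|beta|^2 = 1 - 4/21 = 17/21 = 0.8095
P(|0>) = |alpha|^2 = 0.1905

0.1905


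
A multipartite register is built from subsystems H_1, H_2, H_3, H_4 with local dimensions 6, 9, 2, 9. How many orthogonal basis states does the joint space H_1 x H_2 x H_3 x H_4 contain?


dim(H_1 x H_2 x H_3 x H_4) = 6 * 9 * 2 * 9
= 54 * 2 * 9
= 108 * 9
= 972

972


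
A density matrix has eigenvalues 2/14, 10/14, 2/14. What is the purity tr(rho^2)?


tr(rho^2) = sum of eigenvalues squared
= (2/14)^2 + (10/14)^2 + (2/14)^2
= (4 + 100 + 4) / 196
= 108/196
= 0.5510

0.5510


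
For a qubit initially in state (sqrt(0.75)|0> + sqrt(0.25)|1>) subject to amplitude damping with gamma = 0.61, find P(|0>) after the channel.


For amplitude damping with parameter gamma on state sqrt(a)|0> + sqrt(b)|1>:
alpha^2 = 0.75, beta^2 = 0.25
P(|0>) = alpha^2 + gamma * beta^2
= 0.75 + 0.61 * 0.25
= 0.75 + 0.1525
= 0.9025

0.9025


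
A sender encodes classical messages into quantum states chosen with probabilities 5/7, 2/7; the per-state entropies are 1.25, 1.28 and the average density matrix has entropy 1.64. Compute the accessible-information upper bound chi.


chi = S(rho) - sum_i p_i * S(rho_i)
Weighted entropy = 5/7 * 1.25 + 2/7 * 1.28
= 1.2586
chi = 1.64 - 1.2586
= 0.3814

0.3814


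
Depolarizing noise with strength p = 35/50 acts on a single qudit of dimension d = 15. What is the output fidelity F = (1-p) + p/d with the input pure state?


F = (1-p) + p/d
= (1 - 0.7000) + 0.7000/15
= 0.3000 + 0.0467
= 0.3467

0.3467


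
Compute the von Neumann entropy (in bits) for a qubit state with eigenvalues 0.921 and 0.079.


S = -p*log2(p) - (1-p)*log2(1-p)
p = 0.9210, 1-p = 0.0790
= -0.9210 * log2(0.9210) - 0.0790 * log2(0.0790)
= -(-0.1093) - (-0.2893)
= 0.3986

0.3986


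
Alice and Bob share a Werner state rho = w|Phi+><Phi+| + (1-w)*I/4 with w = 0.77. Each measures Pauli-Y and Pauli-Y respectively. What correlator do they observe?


|Phi+> = (|00> + |11>)/sqrt(2)
For the pure Bell state, <Y_A Y_B> = -1 (Bell-state Pauli correlator).
The maximally-mixed part I/4 has tr(I/4 * P tensor P) = 0 for any traceless Pauli P.
So <Y_A Y_B>_rho = w * (-1) + (1 - w) * 0
= 0.77 * (-1)
= -0.7700

-0.7700


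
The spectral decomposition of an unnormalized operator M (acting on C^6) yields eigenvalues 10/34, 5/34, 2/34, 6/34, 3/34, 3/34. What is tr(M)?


tr(M) = sum of eigenvalues
= 10/34 + 5/34 + 2/34 + 6/34 + 3/34 + 3/34
= 29/34
= 0.8529

0.8529


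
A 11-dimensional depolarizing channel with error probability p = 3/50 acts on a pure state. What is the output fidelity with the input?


F = (1-p) + p/d
= (1 - 0.0600) + 0.0600/11
= 0.9400 + 0.0055
= 0.9455

0.9455


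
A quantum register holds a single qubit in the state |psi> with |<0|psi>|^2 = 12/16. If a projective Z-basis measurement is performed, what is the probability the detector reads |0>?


|alpha|^2 = 12/16 = 0.7500
|beta|^2 = 1 - 12/16 = 4/16 = 0.2500
P(|0>) = |alpha|^2 = 0.7500

0.7500


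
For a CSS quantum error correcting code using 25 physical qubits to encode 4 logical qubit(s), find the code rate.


Code rate R = k/n
= 4/25
= 0.1600

0.1600


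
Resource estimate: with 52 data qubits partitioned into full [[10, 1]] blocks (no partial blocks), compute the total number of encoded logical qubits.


Each code block uses 10 physical qubits for 1 logical qubit(s).
Number of complete blocks = floor(52 / 10) = 5
Logical qubits = 5 * 1
= 5

5


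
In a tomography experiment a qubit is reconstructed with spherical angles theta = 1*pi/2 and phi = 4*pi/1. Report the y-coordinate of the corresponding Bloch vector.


theta = 1.5708, phi = 12.5664
r_y = sin(theta)*sin(phi) = 1.0000 * 0.0000
r_y = 0.0000

0.0000


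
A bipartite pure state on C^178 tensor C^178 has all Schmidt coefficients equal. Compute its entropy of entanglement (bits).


For a maximally entangled state in d x d:
S = log2(d) = log2(178)
= 7.4757

7.4757


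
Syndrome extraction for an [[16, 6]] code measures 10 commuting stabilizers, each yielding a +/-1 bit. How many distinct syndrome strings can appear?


Each stabilizer generator gives a binary (+1 or -1) measurement outcome.
With 10 independent generators:
Total syndromes = 2^10
= 1024

1024


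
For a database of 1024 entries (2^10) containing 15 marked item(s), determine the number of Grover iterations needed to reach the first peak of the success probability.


After j Grover iterations the success probability is P(j) = sin^2((2j+1)*theta), where sin(theta) = sqrt(k/N).
N = 2^10 = 1024, k = 15
sin(theta) = sqrt(k/N) = 0.1210307296
theta = arcsin(sqrt(k/N)) = 0.1213281797 rad
P(j) reaches its first maximum when (2j+1)*theta is as close as possible to pi/2, i.e. j = round(pi/(4*theta) - 1/2).
pi/(4*theta) - 1/2 = 5.9733
(For comparison, the common estimate pi/4 * sqrt(N/k) = 6.4892; the exact maximiser is used here.)
Optimal iterations = 6

6


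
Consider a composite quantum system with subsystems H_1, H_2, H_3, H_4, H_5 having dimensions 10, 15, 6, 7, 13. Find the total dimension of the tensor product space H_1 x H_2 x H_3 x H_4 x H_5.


dim(H_1 x H_2 x H_3 x H_4 x H_5) = 10 * 15 * 6 * 7 * 13
= 150 * 6 * 7 * 13
= 900 * 7 * 13
= 6300 * 13
= 81900

81900


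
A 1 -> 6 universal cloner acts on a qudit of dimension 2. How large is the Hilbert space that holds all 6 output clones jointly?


Output space = H^(tensor 6) where dim(H) = 2
dim = 2^6
= 4 (after 2 factors)
= 8 (after 3 factors)
= 16 (after 4 factors)
= 32 (after 5 factors)
= 64 (after 6 factors)
= 64

64


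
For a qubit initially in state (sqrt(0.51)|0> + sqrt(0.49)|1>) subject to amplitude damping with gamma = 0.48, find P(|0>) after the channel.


For amplitude damping with parameter gamma on state sqrt(a)|0> + sqrt(b)|1>:
alpha^2 = 0.51, beta^2 = 0.49
P(|0>) = alpha^2 + gamma * beta^2
= 0.51 + 0.48 * 0.49
= 0.51 + 0.2352
= 0.7452

0.7452


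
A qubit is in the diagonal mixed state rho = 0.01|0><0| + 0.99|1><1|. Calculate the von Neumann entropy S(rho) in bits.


S = -p*log2(p) - (1-p)*log2(1-p)
p = 0.0100, 1-p = 0.9900
= -0.0100 * log2(0.0100) - 0.9900 * log2(0.9900)
= -(-0.0664) - (-0.0144)
= 0.0808

0.0808


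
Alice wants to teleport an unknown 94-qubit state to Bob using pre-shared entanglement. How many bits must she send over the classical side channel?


Quantum teleportation requires 2 classical bits per qubit teleported.
94 qubit(s) -> 2 * 94 = 188 classical bits

188


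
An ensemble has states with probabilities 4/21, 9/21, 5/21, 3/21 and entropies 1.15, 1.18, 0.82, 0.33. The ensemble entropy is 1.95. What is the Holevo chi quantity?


chi = S(rho) - sum_i p_i * S(rho_i)
Weighted entropy = 4/21 * 1.15 + 9/21 * 1.18 + 5/21 * 0.82 + 3/21 * 0.33
= 0.9671
chi = 1.95 - 0.9671
= 0.9829

0.9829


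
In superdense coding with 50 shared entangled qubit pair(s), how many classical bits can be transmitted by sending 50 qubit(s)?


Superdense coding allows 2 classical bits per shared entangled pair.
50 pair(s) -> 2 * 50 = 100 classical bits

100


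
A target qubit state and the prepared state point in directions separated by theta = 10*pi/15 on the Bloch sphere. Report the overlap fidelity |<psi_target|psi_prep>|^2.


For states separated by angle theta on Bloch sphere:
F = cos^2(theta/2)
theta = 10*pi/15 = 2.0944
theta/2 = 1.0472
cos(theta/2) = 0.5000
F = 0.2500

0.2500


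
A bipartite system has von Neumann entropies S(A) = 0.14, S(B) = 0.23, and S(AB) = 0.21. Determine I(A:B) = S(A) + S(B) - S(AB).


I(A:B) = S(A) + S(B) - S(AB)
= 0.14 + 0.23 - 0.21
= 0.1600

0.1600


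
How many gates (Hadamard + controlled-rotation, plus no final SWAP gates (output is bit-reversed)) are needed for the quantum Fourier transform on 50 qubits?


Hadamard gates: 50
Controlled rotations: n*(n-1)/2 = 50*49/2 = 1225
SWAP gates: 0 (omitted)
Total = 50 + 1225
= 1275

1275


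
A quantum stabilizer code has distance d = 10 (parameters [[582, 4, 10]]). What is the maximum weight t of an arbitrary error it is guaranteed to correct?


Code parameters: [[582, 4, 10]], distance d = 10.
Number of correctable errors = floor((d-1)/2)
= floor((10 - 1)/2)
= floor(9/2)
= 4

4


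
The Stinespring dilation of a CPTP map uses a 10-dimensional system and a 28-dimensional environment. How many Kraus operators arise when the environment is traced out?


Tracing out the environment in an orthonormal basis {|i>_E} gives Kraus operators K_i = <i|_E U |0>_E.
Number of Kraus operators = dim(H_env) = d_env
= 28

28


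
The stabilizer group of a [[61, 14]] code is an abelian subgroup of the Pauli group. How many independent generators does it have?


For an [[n,k]] stabilizer code:
Number of stabilizer generators = n - k
= 61 - 14
= 47

47


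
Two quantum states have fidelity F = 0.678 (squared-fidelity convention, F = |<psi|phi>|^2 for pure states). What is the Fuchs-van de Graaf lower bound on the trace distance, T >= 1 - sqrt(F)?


Fuchs-van de Graaf (squared-fidelity convention): 1 - sqrt(F) <= T <= sqrt(1 - F).
Lower bound: T >= 1 - sqrt(F)
sqrt(F) = sqrt(0.678) = 0.8234
T >= 1 - 0.8234
T >= 0.1766

0.1766


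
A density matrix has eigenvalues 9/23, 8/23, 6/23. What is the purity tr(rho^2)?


tr(rho^2) = sum of eigenvalues squared
= (9/23)^2 + (8/23)^2 + (6/23)^2
= (81 + 64 + 36) / 529
= 181/529
= 0.3422

0.3422


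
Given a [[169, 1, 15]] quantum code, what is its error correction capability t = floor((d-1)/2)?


Code parameters: [[169, 1, 15]], distance d = 15.
Number of correctable errors = floor((d-1)/2)
= floor((15 - 1)/2)
= floor(14/2)
= 7

7


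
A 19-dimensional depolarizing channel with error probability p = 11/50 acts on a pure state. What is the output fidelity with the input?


F = (1-p) + p/d
= (1 - 0.2200) + 0.2200/19
= 0.7800 + 0.0116
= 0.7916

0.7916


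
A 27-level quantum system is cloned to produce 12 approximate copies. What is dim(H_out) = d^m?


Output space = H^(tensor 12) where dim(H) = 27
dim = 27^12
= 729 (after 2 factors)
= 19683 (after 3 factors)
= 531441 (after 4 factors)
= 14348907 (after 5 factors)
= 387420489 (after 6 factors)
= 10460353203 (after 7 factors)
= 282429536481 (after 8 factors)
= 7625597484987 (after 9 factors)
= 205891132094649 (after 10 factors)
= 5559060566555523 (after 11 factors)
= 150094635296999121 (after 12 factors)
= 150094635296999121

150094635296999121


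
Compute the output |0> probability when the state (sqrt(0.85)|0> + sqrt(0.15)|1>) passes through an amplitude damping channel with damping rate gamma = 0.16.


For amplitude damping with parameter gamma on state sqrt(a)|0> + sqrt(b)|1>:
alpha^2 = 0.85, beta^2 = 0.15
P(|0>) = alpha^2 + gamma * beta^2
= 0.85 + 0.16 * 0.15
= 0.85 + 0.0240
= 0.8740

0.8740


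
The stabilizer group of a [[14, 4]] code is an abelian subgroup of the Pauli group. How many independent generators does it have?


For an [[n,k]] stabilizer code:
Number of stabilizer generators = n - k
= 14 - 4
= 10

10


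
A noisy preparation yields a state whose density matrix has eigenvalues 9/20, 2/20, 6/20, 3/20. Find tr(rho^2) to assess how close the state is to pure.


tr(rho^2) = sum of eigenvalues squared
= (9/20)^2 + (2/20)^2 + (6/20)^2 + (3/20)^2
= (81 + 4 + 36 + 9) / 400
= 130/400
= 0.3250

0.3250


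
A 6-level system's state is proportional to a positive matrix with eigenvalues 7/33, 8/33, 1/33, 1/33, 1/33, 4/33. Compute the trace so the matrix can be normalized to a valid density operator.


tr(M) = sum of eigenvalues
= 7/33 + 8/33 + 1/33 + 1/33 + 1/33 + 4/33
= 22/33
= 0.6667

0.6667


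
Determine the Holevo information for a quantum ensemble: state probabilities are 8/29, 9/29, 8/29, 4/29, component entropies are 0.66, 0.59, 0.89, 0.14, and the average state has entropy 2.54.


chi = S(rho) - sum_i p_i * S(rho_i)
Weighted entropy = 8/29 * 0.66 + 9/29 * 0.59 + 8/29 * 0.89 + 4/29 * 0.14
= 0.6300
chi = 2.54 - 0.6300
= 1.9100

1.9100


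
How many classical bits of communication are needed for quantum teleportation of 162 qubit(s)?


Quantum teleportation requires 2 classical bits per qubit teleported.
162 qubit(s) -> 2 * 162 = 324 classical bits

324


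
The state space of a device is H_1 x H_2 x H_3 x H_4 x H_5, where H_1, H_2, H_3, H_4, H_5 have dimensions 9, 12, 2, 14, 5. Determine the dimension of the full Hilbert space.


dim(H_1 x H_2 x H_3 x H_4 x H_5) = 9 * 12 * 2 * 14 * 5
= 108 * 2 * 14 * 5
= 216 * 14 * 5
= 3024 * 5
= 15120

15120


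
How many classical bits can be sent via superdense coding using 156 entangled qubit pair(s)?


Superdense coding allows 2 classical bits per shared entangled pair.
156 pair(s) -> 2 * 156 = 312 classical bits

312


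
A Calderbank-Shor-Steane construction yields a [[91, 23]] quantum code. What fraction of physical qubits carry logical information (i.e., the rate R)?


Code rate R = k/n
= 23/91
= 0.2527

0.2527


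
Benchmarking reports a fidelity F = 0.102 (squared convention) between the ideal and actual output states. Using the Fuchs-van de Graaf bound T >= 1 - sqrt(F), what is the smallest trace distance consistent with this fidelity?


Fuchs-van de Graaf (squared-fidelity convention): 1 - sqrt(F) <= T <= sqrt(1 - F).
Lower bound: T >= 1 - sqrt(F)
sqrt(F) = sqrt(0.102) = 0.3194
T >= 1 - 0.3194
T >= 0.6806

0.6806


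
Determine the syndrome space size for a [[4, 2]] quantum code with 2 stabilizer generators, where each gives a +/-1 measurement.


Each stabilizer generator gives a binary (+1 or -1) measurement outcome.
With 2 independent generators:
Total syndromes = 2^2
= 4

4


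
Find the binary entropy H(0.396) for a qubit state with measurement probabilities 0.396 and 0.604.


S = -p*log2(p) - (1-p)*log2(1-p)
p = 0.3960, 1-p = 0.6040
= -0.3960 * log2(0.3960) - 0.6040 * log2(0.6040)
= -(-0.5292) - (-0.4393)
= 0.9686

0.9686


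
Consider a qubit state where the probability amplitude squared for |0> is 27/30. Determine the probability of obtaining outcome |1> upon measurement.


|alpha|^2 = 27/30 = 0.9000
|beta|^2 = 1 - 27/30 = 3/30 = 0.1000
P(|1>) = |beta|^2 = 0.1000

0.1000


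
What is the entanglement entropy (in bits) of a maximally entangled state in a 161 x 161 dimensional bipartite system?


For a maximally entangled state in d x d:
S = log2(d) = log2(161)
= 7.3309

7.3309


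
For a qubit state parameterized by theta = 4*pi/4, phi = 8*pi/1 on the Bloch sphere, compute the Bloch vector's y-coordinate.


theta = 3.1416, phi = 25.1327
r_y = sin(theta)*sin(phi) = 0.0000 * 0.0000
r_y = 0.0000

0.0000


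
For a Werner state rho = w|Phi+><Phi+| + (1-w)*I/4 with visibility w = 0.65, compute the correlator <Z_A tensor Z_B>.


|Phi+> = (|00> + |11>)/sqrt(2)
For the pure Bell state, <Z_A Z_B> = +1 (Bell-state Pauli correlator).
The maximally-mixed part I/4 has tr(I/4 * P tensor P) = 0 for any traceless Pauli P.
So <Z_A Z_B>_rho = w * (+1) + (1 - w) * 0
= 0.65 * (+1)
= 0.6500

0.6500


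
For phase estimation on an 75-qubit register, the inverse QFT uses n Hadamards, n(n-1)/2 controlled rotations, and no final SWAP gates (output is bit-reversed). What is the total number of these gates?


Hadamard gates: 75
Controlled rotations: n*(n-1)/2 = 75*74/2 = 2775
SWAP gates: 0 (omitted)
Total = 75 + 2775
= 2850

2850


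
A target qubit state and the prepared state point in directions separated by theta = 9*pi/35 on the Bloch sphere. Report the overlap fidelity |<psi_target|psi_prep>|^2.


For states separated by angle theta on Bloch sphere:
F = cos^2(theta/2)
theta = 9*pi/35 = 0.8078
theta/2 = 0.4039
cos(theta/2) = 0.9195
F = 0.8455

0.8455


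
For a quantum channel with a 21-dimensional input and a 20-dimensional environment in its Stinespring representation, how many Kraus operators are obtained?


Tracing out the environment in an orthonormal basis {|i>_E} gives Kraus operators K_i = <i|_E U |0>_E.
Number of Kraus operators = dim(H_env) = d_env
= 20

20


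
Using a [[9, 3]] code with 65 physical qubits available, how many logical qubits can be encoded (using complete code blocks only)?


Each code block uses 9 physical qubits for 3 logical qubit(s).
Number of complete blocks = floor(65 / 9) = 7
Logical qubits = 7 * 3
= 21

21


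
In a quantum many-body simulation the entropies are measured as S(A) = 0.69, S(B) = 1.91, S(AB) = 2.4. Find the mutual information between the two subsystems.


I(A:B) = S(A) + S(B) - S(AB)
= 0.69 + 1.91 - 2.4
= 0.2000

0.2000


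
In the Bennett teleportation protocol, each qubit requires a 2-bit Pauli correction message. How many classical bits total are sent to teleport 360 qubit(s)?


Quantum teleportation requires 2 classical bits per qubit teleported.
360 qubit(s) -> 2 * 360 = 720 classical bits

720


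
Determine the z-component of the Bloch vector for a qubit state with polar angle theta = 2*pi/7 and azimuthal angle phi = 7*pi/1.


theta = 0.8976, phi = 21.9911
r_z = cos(theta) = 0.6235

0.6235


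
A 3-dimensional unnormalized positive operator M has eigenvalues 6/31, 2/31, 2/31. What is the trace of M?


tr(M) = sum of eigenvalues
= 6/31 + 2/31 + 2/31
= 10/31
= 0.3226

0.3226


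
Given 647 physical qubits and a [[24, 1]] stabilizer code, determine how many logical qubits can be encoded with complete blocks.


Each code block uses 24 physical qubits for 1 logical qubit(s).
Number of complete blocks = floor(647 / 24) = 26
Logical qubits = 26 * 1
= 26

26


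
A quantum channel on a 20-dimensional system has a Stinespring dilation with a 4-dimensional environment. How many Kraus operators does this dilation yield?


Tracing out the environment in an orthonormal basis {|i>_E} gives Kraus operators K_i = <i|_E U |0>_E.
Number of Kraus operators = dim(H_env) = d_env
= 4

4


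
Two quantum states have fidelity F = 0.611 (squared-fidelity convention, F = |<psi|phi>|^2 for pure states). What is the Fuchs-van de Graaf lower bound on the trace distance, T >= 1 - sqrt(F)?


Fuchs-van de Graaf (squared-fidelity convention): 1 - sqrt(F) <= T <= sqrt(1 - F).
Lower bound: T >= 1 - sqrt(F)
sqrt(F) = sqrt(0.611) = 0.7817
T >= 1 - 0.7817
T >= 0.2183

0.2183
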